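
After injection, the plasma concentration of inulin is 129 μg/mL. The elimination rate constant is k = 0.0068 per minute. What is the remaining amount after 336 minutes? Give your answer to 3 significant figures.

13.1 μg/mL

t½ = ln 2 / k = 0.69315 / 0.0068 ≈ 101.93 minutes.
Number of half-lives: n = 336/101.93 ≈ 3.2963.
Remaining = 129 × (1/2)^3.2963 = 129 × 0.10179 ≈ 13.131 μg/mL.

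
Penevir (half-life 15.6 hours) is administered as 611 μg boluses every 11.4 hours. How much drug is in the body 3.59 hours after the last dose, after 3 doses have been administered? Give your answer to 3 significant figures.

1020 μg

The 3 doses were given 26.39, 14.99, 3.59 hours ago.
Total = 611·(1/2)^(26.39/15.6) + 611·(1/2)^(14.99/15.6) + 611·(1/2)^(3.59/15.6)
      = 189.15 + 313.89 + 520.91 ≈ 1024 μg.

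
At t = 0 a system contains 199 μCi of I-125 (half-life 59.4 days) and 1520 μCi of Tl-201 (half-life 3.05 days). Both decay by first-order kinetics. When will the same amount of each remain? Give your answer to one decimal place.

9.4 days

Set 199·(1/2)^(t/59.4) = 1520·(1/2)^(t/3.05).
Taking log₂: log₂(199/1520) = t·(1/59.4 − 1/3.05).
log₂(0.13092) = -2.9332; 1/59.4 − 1/3.05 = -0.31103.
t = -2.9332 / -0.31103 ≈ 9.4306 days.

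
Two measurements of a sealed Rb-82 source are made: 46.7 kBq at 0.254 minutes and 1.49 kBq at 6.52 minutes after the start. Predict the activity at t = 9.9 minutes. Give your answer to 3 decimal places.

Over Δt = 6.52 − 0.254 = 6.266 minutes, the level fell by a factor of 46.7/1.49 ≈ 31.342.
n = log₂(31.342) ≈ 4.97 half-lives, so t½ = 6.266/4.97 ≈ 1.2608 minutes.
From t = 6.52 to t = 9.9: 1.49 × (1/2)^((9.9−6.52)/1.2608) ≈ 0.23235 kBq.

0.232 kBq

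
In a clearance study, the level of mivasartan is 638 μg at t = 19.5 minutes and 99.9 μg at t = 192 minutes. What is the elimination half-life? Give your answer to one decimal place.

Over Δt = 192 − 19.5 = 172.5 minutes, the level fell by a factor of 638/99.9 ≈ 6.3864.
n = log₂(6.3864) ≈ 2.675 half-lives, so t½ = 172.5/2.675 ≈ 64.486 minutes.

64.5 minutes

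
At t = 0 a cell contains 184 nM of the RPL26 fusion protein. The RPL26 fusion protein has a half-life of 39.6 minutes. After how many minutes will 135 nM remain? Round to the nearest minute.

Fraction remaining = 135/184 ≈ 0.7337.
n = log₂(184/135) = ln(1.363)/ln 2 ≈ 0.44675 half-lives.
t = n × t½ = 0.44675 × 39.6 ≈ 17.691 minutes.

18 minutes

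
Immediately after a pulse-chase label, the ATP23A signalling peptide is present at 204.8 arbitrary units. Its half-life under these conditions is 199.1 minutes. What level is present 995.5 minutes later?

6.4 arbitrary units

Elapsed time is 5 half-lives (995.5/199.1).
Each half-life halves the amount: 204.8 × (1/2)^5 = 204.8/32 = 6.4 arbitrary units.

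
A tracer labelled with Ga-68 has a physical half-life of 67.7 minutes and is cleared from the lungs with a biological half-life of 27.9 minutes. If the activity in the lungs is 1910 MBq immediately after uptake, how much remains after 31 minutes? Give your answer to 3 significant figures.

644 MBq

1/t_eff = 1/t_phys + 1/t_biol = 1/67.7 + 1/27.9 = 0.050613 per minute.
t_eff = 67.7 × 27.9 / (67.7 + 27.9) ≈ 19.758 minutes.
Remaining = 1910 × (1/2)^(31/19.758) = 1910 × (1/2)^1.569 ≈ 643.74 MBq.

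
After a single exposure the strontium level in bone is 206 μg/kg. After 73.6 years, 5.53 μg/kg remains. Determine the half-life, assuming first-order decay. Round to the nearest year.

A/A₀ = 5.53/206 ≈ 0.026845.
n = log₂(37.251) ≈ 5.2192 half-lives elapsed in 73.6 years.
t½ = 73.6/5.2192 ≈ 14.102 years.

14 years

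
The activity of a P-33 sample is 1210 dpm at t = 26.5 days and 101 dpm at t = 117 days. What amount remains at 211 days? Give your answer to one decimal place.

7.7 dpm

Over Δt = 117 − 26.5 = 90.5 days, the level fell by a factor of 1210/101 ≈ 11.98.
n = log₂(11.98) ≈ 3.5826 half-lives, so t½ = 90.5/3.5826 ≈ 25.261 days.
From t = 117 to t = 211: 101 × (1/2)^((211−117)/25.261) ≈ 7.6586 dpm.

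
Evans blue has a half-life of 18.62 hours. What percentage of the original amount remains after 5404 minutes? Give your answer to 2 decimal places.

5404 minutes = 90.0667 hours.
n = 90.0667/18.62 ≈ 4.8371 half-lives.
Fraction remaining = (1/2)^4.8371 ≈ 0.034986, i.e. 3.4986%.

3.50%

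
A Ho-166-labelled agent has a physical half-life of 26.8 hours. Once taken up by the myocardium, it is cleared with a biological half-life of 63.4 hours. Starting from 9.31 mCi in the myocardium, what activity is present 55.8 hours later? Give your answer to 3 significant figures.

1.19 mCi

1/t_eff = 1/t_phys + 1/t_biol = 1/26.8 + 1/63.4 = 0.053086 per hour.
t_eff = 26.8 × 63.4 / (26.8 + 63.4) ≈ 18.837 hours.
Remaining = 9.31 × (1/2)^(55.8/18.837) = 9.31 × (1/2)^2.9622 ≈ 1.1946 mCi.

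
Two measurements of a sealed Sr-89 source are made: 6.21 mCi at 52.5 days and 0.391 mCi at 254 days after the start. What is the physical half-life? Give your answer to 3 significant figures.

Over Δt = 254 − 52.5 = 201.5 days, the level fell by a factor of 6.21/0.391 ≈ 15.882.
n = log₂(15.882) ≈ 3.9894 half-lives, so t½ = 201.5/3.9894 ≈ 50.509 days.

50.5 days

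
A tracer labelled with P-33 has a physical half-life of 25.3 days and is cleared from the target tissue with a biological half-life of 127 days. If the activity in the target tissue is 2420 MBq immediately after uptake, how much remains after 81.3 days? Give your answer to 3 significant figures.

1/t_eff = 1/t_phys + 1/t_biol = 1/25.3 + 1/127 = 0.0474 per day.
t_eff = 25.3 × 127 / (25.3 + 127) ≈ 21.097 days.
Remaining = 2420 × (1/2)^(81.3/21.097) = 2420 × (1/2)^3.8536 ≈ 167.4 MBq.

167 MBq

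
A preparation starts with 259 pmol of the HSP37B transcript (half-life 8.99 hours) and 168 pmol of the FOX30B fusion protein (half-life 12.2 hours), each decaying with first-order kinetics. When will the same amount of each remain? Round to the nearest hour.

Set 259·(1/2)^(t/8.99) = 168·(1/2)^(t/12.2).
Taking log₂: log₂(259/168) = t·(1/8.99 − 1/12.2).
log₂(1.5417) = 0.62449; 1/8.99 − 1/12.2 = 0.029267.
t = 0.62449 / 0.029267 ≈ 21.337 hours.

21 hours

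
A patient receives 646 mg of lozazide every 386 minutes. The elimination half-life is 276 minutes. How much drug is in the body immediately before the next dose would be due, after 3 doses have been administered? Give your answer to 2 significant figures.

370 mg

The 3 doses were given 1158, 772, 386 minutes ago.
Total = 646·(1/2)^(1158/276) + 646·(1/2)^(772/276) + 646·(1/2)^(386/276)
      = 35.255 + 92.944 + 245.03 ≈ 373.23 mg.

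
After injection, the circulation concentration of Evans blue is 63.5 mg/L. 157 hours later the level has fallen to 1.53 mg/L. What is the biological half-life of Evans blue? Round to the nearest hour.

A/A₀ = 1.53/63.5 ≈ 0.024094.
n = log₂(41.503) ≈ 5.3752 half-lives elapsed in 157 hours.
t½ = 157/5.3752 ≈ 29.208 hours.

29 hours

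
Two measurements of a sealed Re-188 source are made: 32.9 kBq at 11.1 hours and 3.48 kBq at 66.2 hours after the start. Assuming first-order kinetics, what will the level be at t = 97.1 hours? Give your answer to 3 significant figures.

0.987 kBq

Over Δt = 66.2 − 11.1 = 55.1 hours, the level fell by a factor of 32.9/3.48 ≈ 9.454.
n = log₂(9.454) ≈ 3.2409 half-lives, so t½ = 55.1/3.2409 ≈ 17.001 hours.
From t = 66.2 to t = 97.1: 3.48 × (1/2)^((97.1−66.2)/17.001) ≈ 0.98731 kBq.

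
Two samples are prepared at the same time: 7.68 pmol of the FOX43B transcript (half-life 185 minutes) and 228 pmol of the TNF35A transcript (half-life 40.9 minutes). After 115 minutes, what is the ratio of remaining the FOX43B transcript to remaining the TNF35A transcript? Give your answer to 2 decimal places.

FOX43B transcript: 7.68 × (1/2)^(115/185) = 7.68 × (1/2)^0.62162 ≈ 4.9915 pmol.
TNF35A transcript: 228 × (1/2)^(115/40.9) = 228 × (1/2)^2.8117 ≈ 32.473 pmol.
Ratio ≈ 4.9915 / 32.473 ≈ 0.15372.

0.15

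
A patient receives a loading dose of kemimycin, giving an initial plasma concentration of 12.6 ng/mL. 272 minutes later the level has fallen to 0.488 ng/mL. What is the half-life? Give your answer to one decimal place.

A/A₀ = 0.488/12.6 ≈ 0.03873.
n = log₂(25.82) ≈ 4.6904 half-lives elapsed in 272 minutes.
t½ = 272/4.6904 ≈ 57.991 minutes.

58.0 minutes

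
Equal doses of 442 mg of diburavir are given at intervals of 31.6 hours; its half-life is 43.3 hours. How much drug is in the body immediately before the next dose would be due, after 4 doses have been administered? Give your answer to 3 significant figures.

583 mg

The 4 doses were given 126.4, 94.8, 63.2, 31.6 hours ago.
Total = 442·(1/2)^(126.4/43.3) + 442·(1/2)^(94.8/43.3) + 442·(1/2)^(63.2/43.3) + 442·(1/2)^(31.6/43.3)
      = 58.434 + 96.907 + 160.71 + 266.52 ≈ 582.57 mg.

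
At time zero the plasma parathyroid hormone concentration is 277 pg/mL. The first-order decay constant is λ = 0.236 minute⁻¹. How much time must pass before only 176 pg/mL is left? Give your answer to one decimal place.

1.9 minutes

t½ = ln 2 / λ = 0.69315 / 0.236 ≈ 2.9371 minutes.
Fraction remaining = 176/277 ≈ 0.63538.
n = log₂(277/176) = ln(1.5739)/ln 2 ≈ 0.65431 half-lives.
t = n × t½ = 0.65431 × 2.9371 ≈ 1.9218 minutes.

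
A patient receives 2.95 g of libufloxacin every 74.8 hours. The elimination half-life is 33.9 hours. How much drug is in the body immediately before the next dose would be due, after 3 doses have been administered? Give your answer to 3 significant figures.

The 3 doses were given 224.4, 149.6, 74.8 hours ago.
Total = 2.95·(1/2)^(224.4/33.9) + 2.95·(1/2)^(149.6/33.9) + 2.95·(1/2)^(74.8/33.9)
      = 0.030003 + 0.13848 + 0.63915 ≈ 0.80763 g.

0.808 g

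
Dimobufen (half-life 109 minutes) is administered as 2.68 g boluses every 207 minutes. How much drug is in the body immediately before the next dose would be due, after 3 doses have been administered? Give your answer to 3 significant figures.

0.963 g

The 3 doses were given 621, 414, 207 minutes ago.
Total = 2.68·(1/2)^(621/109) + 2.68·(1/2)^(414/109) + 2.68·(1/2)^(207/109)
      = 0.051653 + 0.19265 + 0.71855 ≈ 0.96285 g.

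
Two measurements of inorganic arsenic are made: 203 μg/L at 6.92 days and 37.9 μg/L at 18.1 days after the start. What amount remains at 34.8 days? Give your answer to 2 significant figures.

Over Δt = 18.1 − 6.92 = 11.18 days, the level fell by a factor of 203/37.9 ≈ 5.3562.
n = log₂(5.3562) ≈ 2.4212 half-lives, so t½ = 11.18/2.4212 ≈ 4.6175 days.
From t = 18.1 to t = 34.8: 37.9 × (1/2)^((34.8−18.1)/4.6175) ≈ 3.0897 μg/L.

3.1 μg/L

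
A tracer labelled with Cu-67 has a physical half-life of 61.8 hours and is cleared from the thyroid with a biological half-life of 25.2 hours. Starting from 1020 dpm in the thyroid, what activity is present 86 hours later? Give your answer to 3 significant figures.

1/t_eff = 1/t_phys + 1/t_biol = 1/61.8 + 1/25.2 = 0.055864 per hour.
t_eff = 61.8 × 25.2 / (61.8 + 25.2) ≈ 17.901 hours.
Remaining = 1020 × (1/2)^(86/17.901) = 1020 × (1/2)^4.8043 ≈ 36.506 dpm.

36.5 dpm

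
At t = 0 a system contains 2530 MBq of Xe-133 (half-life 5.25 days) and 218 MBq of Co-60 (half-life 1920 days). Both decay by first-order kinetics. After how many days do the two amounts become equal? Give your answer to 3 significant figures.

Set 2530·(1/2)^(t/5.25) = 218·(1/2)^(t/1920).
Taking log₂: log₂(2530/218) = t·(1/5.25 − 1/1920).
log₂(11.606) = 3.5367; 1/5.25 − 1/1920 = 0.18996.
t = 3.5367 / 0.18996 ≈ 18.619 days.

18.6 days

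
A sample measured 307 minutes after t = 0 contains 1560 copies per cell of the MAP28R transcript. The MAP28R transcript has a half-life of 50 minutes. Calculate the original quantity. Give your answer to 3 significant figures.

110000 copies per cell

Number of half-lives elapsed: n = 307/50 ≈ 6.14.
A₀ = A × 2^n = 1560 × 2^6.14 = 1560 × 70.522 ≈ 110010 copies per cell.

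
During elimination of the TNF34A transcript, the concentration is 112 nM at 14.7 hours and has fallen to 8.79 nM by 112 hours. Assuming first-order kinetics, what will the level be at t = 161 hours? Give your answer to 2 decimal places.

Over Δt = 112 − 14.7 = 97.3 hours, the level fell by a factor of 112/8.79 ≈ 12.742.
n = log₂(12.742) ≈ 3.6715 half-lives, so t½ = 97.3/3.6715 ≈ 26.501 hours.
From t = 112 to t = 161: 8.79 × (1/2)^((161−112)/26.501) ≈ 2.44 nM.

2.44 nM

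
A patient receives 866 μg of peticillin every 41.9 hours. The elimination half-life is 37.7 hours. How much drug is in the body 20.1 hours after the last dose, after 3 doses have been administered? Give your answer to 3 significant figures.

1000 μg

The 3 doses were given 103.9, 62, 20.1 hours ago.
Total = 866·(1/2)^(103.9/37.7) + 866·(1/2)^(62/37.7) + 866·(1/2)^(20.1/37.7)
      = 128.2 + 276.98 + 598.44 ≈ 1003.6 μg.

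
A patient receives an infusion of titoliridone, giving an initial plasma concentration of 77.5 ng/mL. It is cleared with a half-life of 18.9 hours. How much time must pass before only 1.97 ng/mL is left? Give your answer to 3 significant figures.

100 hours

Fraction remaining = 1.97/77.5 ≈ 0.025419.
n = log₂(77.5/1.97) = ln(39.34)/ln 2 ≈ 5.2979 half-lives.
t = n × t½ = 5.2979 × 18.9 ≈ 100.13 hours.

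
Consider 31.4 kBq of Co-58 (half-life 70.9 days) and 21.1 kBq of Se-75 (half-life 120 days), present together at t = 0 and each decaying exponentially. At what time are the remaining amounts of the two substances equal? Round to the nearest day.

99 days

Set 31.4·(1/2)^(t/70.9) = 21.1·(1/2)^(t/120).
Taking log₂: log₂(31.4/21.1) = t·(1/70.9 − 1/120).
log₂(1.4882) = 0.57352; 1/70.9 − 1/120 = 0.005771.
t = 0.57352 / 0.005771 ≈ 99.379 days.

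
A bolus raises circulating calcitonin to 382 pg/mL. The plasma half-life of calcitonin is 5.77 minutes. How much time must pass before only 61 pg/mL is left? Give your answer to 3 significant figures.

Fraction remaining = 61/382 ≈ 0.15969.
n = log₂(382/61) = ln(6.2623)/ln 2 ≈ 2.6467 half-lives.
t = n × t½ = 2.6467 × 5.77 ≈ 15.271 minutes.

15.3 minutes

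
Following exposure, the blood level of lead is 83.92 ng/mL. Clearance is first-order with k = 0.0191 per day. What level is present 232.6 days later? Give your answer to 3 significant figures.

t½ = ln 2 / k = 0.69315 / 0.0191 ≈ 36.29 days.
Number of half-lives: n = 232.6/36.29 ≈ 6.4094.
Remaining = 83.92 × (1/2)^6.4094 = 83.92 × 0.011765 ≈ 0.98729 ng/mL.

0.987 ng/mL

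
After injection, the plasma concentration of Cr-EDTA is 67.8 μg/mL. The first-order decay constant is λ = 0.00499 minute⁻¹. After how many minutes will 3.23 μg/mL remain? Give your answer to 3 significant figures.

610 minutes

t½ = ln 2 / λ = 0.69315 / 0.00499 ≈ 138.91 minutes.
Fraction remaining = 3.23/67.8 ≈ 0.04764.
n = log₂(67.8/3.23) = ln(20.991)/ln 2 ≈ 4.3917 half-lives.
t = n × t½ = 4.3917 × 138.91 ≈ 610.04 minutes.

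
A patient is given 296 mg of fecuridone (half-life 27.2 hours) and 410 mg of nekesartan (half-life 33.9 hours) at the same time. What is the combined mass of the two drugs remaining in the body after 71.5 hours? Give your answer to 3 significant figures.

fecuridone: 296 × (1/2)^(71.5/27.2) = 296 × (1/2)^2.6287 ≈ 47.861 mg.
nekesartan: 410 × (1/2)^(71.5/33.9) = 410 × (1/2)^2.1091 ≈ 95.032 mg.
Total = 47.861 + 95.032 ≈ 142.89 mg.

143 mg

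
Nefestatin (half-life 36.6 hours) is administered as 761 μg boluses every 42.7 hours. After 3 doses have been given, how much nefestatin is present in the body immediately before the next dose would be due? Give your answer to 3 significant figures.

The 3 doses were given 128.1, 85.4, 42.7 hours ago.
Total = 761·(1/2)^(128.1/36.6) + 761·(1/2)^(85.4/36.6) + 761·(1/2)^(42.7/36.6)
      = 67.264 + 151 + 338.99 ≈ 557.25 μg.

557 μg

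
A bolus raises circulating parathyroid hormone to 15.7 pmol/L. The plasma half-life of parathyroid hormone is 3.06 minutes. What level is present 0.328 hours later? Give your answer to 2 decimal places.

0.18 pmol/L

Convert the elapsed time: 0.328 hours = 19.68 minutes.
Number of half-lives: n = 19.68/3.06 ≈ 6.4314.
Remaining = 15.7 × (1/2)^6.4314 = 15.7 × 0.011587 ≈ 0.18191 pmol/L.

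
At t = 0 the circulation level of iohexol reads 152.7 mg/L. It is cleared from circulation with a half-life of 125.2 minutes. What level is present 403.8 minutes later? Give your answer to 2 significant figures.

16 mg/L

Number of half-lives: n = 403.8/125.2 ≈ 3.2252.
Remaining = 152.7 × (1/2)^3.2252 = 152.7 × 0.10693 ≈ 16.328 mg/L.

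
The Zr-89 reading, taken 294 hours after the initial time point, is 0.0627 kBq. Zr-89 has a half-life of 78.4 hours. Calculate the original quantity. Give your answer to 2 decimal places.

Number of half-lives elapsed: n = 294/78.4 ≈ 3.75.
A₀ = A × 2^n = 0.0627 × 2^3.75 = 0.0627 × 13.454 ≈ 0.84359 kBq.

0.84 kBq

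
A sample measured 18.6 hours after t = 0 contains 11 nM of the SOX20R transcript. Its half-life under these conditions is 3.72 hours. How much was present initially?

Number of half-lives elapsed: n = 18.6/3.72 ≈ 5.
A₀ = A × 2^n = 11 × 2^5 = 11 × 32 ≈ 352 nM.

352 nM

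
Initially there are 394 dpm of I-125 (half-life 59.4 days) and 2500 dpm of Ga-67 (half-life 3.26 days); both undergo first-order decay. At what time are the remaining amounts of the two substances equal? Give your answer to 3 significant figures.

Set 394·(1/2)^(t/59.4) = 2500·(1/2)^(t/3.26).
Taking log₂: log₂(394/2500) = t·(1/59.4 − 1/3.26).
log₂(0.1576) = -2.6657; 1/59.4 − 1/3.26 = -0.28991.
t = -2.6657 / -0.28991 ≈ 9.1947 days.

9.19 days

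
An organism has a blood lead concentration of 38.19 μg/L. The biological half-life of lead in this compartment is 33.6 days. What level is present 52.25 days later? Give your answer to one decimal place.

13.0 μg/L

Number of half-lives: n = 52.25/33.6 ≈ 1.5551.
Remaining = 38.19 × (1/2)^1.5551 = 38.19 × 0.34031 ≈ 12.997 μg/L.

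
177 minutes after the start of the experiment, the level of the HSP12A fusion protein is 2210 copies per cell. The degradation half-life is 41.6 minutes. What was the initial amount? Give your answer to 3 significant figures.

42200 copies per cell

Number of half-lives elapsed: n = 177/41.6 ≈ 4.2548.
A₀ = A × 2^n = 2210 × 2^4.2548 = 2210 × 19.091 ≈ 42191 copies per cell.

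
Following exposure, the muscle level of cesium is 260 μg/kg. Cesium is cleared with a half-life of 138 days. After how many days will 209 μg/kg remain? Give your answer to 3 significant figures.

Fraction remaining = 209/260 ≈ 0.80385.
n = log₂(260/209) = ln(1.244)/ln 2 ≈ 0.31501 half-lives.
t = n × t½ = 0.31501 × 138 ≈ 43.471 days.

43.5 days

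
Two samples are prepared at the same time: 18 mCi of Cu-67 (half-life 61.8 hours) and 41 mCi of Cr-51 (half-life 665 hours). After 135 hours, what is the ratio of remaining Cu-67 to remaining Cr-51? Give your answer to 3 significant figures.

0.111

Cu-67: 18 × (1/2)^(135/61.8) = 18 × (1/2)^2.1845 ≈ 3.9599 mCi.
Cr-51: 41 × (1/2)^(135/665) = 41 × (1/2)^0.20301 ≈ 35.618 mCi.
Ratio ≈ 3.9599 / 35.618 ≈ 0.11118.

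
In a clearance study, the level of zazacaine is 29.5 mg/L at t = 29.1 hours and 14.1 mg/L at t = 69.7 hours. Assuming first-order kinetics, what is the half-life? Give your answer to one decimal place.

Over Δt = 69.7 − 29.1 = 40.6 hours, the level fell by a factor of 29.5/14.1 ≈ 2.0922.
n = log₂(2.0922) ≈ 1.065 half-lives, so t½ = 40.6/1.065 ≈ 38.121 hours.

38.1 hours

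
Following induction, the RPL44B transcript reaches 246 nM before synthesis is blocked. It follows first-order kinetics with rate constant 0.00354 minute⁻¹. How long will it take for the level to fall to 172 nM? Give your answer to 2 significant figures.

t½ = ln 2 / λ = 0.69315 / 0.00354 ≈ 195.8 minutes.
Fraction remaining = 172/246 ≈ 0.69919.
n = log₂(246/172) = ln(1.4302)/ln 2 ≈ 0.51625 half-lives.
t = n × t½ = 0.51625 × 195.8 ≈ 101.08 minutes.

100 minutes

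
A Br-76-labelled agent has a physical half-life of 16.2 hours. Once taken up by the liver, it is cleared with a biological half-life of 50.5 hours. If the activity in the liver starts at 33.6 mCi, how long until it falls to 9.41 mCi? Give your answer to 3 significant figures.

1/t_eff = 1/t_phys + 1/t_biol = 1/16.2 + 1/50.5 = 0.08153 per hour.
t_eff = 16.2 × 50.5 / (16.2 + 50.5) ≈ 12.265 hours.
n = log₂(33.6/9.41) ≈ 1.8362; t = 1.8362 × 12.265 ≈ 22.522 hours.

22.5 hours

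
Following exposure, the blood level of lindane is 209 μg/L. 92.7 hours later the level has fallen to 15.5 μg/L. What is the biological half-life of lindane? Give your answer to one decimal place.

24.7 hours

A/A₀ = 15.5/209 ≈ 0.074163.
n = log₂(13.484) ≈ 3.7532 half-lives elapsed in 92.7 hours.
t½ = 92.7/3.7532 ≈ 24.699 hours.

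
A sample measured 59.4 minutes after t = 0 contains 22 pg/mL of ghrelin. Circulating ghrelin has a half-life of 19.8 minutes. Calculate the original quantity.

176 pg/mL

Number of half-lives elapsed: n = 59.4/19.8 ≈ 3.
A₀ = A × 2^n = 22 × 2^3 = 22 × 8 ≈ 176 pg/mL.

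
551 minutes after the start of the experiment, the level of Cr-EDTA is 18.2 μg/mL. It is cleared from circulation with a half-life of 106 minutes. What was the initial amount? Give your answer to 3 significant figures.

668 μg/mL

Number of half-lives elapsed: n = 551/106 ≈ 5.1981.
A₀ = A × 2^n = 18.2 × 2^5.1981 = 18.2 × 36.71 ≈ 668.13 μg/mL.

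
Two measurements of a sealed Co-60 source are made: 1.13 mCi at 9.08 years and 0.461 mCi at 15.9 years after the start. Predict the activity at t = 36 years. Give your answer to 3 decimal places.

Over Δt = 15.9 − 9.08 = 6.82 years, the level fell by a factor of 1.13/0.461 ≈ 2.4512.
n = log₂(2.4512) ≈ 1.2935 half-lives, so t½ = 6.82/1.2935 ≈ 5.2726 years.
From t = 15.9 to t = 36: 0.461 × (1/2)^((36−15.9)/5.2726) ≈ 0.032819 mCi.

0.033 mCi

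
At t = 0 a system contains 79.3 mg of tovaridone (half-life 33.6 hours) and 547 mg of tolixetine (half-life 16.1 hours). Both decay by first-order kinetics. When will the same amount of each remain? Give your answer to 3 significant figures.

Set 79.3·(1/2)^(t/33.6) = 547·(1/2)^(t/16.1).
Taking log₂: log₂(79.3/547) = t·(1/33.6 − 1/16.1).
log₂(0.14497) = -2.7861; 1/33.6 − 1/16.1 = -0.03235.
t = -2.7861 / -0.03235 ≈ 86.125 hours.

86.1 hours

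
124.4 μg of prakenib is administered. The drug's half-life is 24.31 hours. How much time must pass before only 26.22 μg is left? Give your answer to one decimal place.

54.6 hours

Fraction remaining = 26.22/124.4 ≈ 0.21077.
n = log₂(124.4/26.22) = ln(4.7445)/ln 2 ≈ 2.2462 half-lives.
t = n × t½ = 2.2462 × 24.31 ≈ 54.606 hours.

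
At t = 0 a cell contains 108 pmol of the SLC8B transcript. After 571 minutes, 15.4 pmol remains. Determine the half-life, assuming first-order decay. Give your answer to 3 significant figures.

203 minutes

A/A₀ = 15.4/108 ≈ 0.14259.
n = log₂(7.013) ≈ 2.81 half-lives elapsed in 571 minutes.
t½ = 571/2.81 ≈ 203.2 minutes.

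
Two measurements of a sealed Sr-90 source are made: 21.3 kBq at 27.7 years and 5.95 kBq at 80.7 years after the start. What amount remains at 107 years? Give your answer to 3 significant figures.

3.16 kBq

Over Δt = 80.7 − 27.7 = 53 years, the level fell by a factor of 21.3/5.95 ≈ 3.5798.
n = log₂(3.5798) ≈ 1.8399 half-lives, so t½ = 53/1.8399 ≈ 28.806 years.
From t = 80.7 to t = 107: 5.95 × (1/2)^((107−80.7)/28.806) ≈ 3.1599 kBq.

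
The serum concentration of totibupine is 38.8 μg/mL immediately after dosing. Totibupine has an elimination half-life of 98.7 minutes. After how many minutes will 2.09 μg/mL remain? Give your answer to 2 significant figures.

420 minutes

Fraction remaining = 2.09/38.8 ≈ 0.053866.
n = log₂(38.8/2.09) = ln(18.565)/ln 2 ≈ 4.2145 half-lives.
t = n × t½ = 4.2145 × 98.7 ≈ 415.97 minutes.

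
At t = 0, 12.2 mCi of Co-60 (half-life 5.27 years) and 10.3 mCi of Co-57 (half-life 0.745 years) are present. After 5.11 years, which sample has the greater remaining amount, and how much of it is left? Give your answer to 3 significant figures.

Co-60, 6.23 mCi

Co-60: 12.2 × (1/2)^0.96964 ≈ 6.2297 mCi.
Co-57: 10.3 × (1/2)^6.8591 ≈ 0.088727 mCi.
Co-60 has more remaining, at ≈ 6.2297 mCi.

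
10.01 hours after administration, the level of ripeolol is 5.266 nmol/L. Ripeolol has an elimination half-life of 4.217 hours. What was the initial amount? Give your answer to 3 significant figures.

Number of half-lives elapsed: n = 10.01/4.217 ≈ 2.3737.
A₀ = A × 2^n = 5.266 × 2^2.3737 = 5.266 × 5.1828 ≈ 27.293 nmol/L.

27.3 nmol/L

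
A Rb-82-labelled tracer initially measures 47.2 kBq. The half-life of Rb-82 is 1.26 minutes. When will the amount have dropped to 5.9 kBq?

5.9/47.2 = 1/8, so 3 half-lives have elapsed.
t = 3 × 1.26 = 3.78 minutes.

3.78 minutes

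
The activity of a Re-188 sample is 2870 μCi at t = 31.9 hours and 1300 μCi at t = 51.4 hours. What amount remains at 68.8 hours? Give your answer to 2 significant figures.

640 μCi

Over Δt = 51.4 − 31.9 = 19.5 hours, the level fell by a factor of 2870/1300 ≈ 2.2077.
n = log₂(2.2077) ≈ 1.1425 half-lives, so t½ = 19.5/1.1425 ≈ 17.067 hours.
From t = 51.4 to t = 68.8: 1300 × (1/2)^((68.8−51.4)/17.067) ≈ 641.28 μCi.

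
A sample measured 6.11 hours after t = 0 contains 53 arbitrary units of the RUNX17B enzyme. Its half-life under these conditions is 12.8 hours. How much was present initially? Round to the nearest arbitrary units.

Number of half-lives elapsed: n = 6.11/12.8 ≈ 0.47734.
A₀ = A × 2^n = 53 × 2^0.47734 = 53 × 1.3922 ≈ 73.785 arbitrary units.

74 arbitrary units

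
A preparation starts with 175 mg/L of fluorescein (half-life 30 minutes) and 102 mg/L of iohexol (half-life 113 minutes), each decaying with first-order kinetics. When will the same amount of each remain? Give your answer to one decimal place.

31.8 minutes

Set 175·(1/2)^(t/30) = 102·(1/2)^(t/113).
Taking log₂: log₂(175/102) = t·(1/30 − 1/113).
log₂(1.7157) = 0.77879; 1/30 − 1/113 = 0.024484.
t = 0.77879 / 0.024484 ≈ 31.808 minutes.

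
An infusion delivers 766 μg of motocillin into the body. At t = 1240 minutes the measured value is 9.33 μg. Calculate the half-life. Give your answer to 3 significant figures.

A/A₀ = 9.33/766 ≈ 0.01218.
n = log₂(82.101) ≈ 6.3593 half-lives elapsed in 1240 minutes.
t½ = 1240/6.3593 ≈ 194.99 minutes.

195 minutes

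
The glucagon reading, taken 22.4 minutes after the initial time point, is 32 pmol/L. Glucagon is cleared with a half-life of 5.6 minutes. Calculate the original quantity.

Number of half-lives elapsed: n = 22.4/5.6 ≈ 4.
A₀ = A × 2^n = 32 × 2^4 = 32 × 16 ≈ 512 pmol/L.

512 pmol/L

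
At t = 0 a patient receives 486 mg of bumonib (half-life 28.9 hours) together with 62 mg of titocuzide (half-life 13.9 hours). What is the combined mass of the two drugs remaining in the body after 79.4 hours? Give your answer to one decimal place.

bumonib: 486 × (1/2)^(79.4/28.9) = 486 × (1/2)^2.7474 ≈ 72.374 mg.
titocuzide: 62 × (1/2)^(79.4/13.9) = 62 × (1/2)^5.7122 ≈ 1.1826 mg.
Total = 72.374 + 1.1826 ≈ 73.557 mg.

73.6 mg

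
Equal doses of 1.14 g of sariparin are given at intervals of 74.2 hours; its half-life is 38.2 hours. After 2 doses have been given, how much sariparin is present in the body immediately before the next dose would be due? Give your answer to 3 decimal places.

The 2 doses were given 148.4, 74.2 hours ago.
Total = 1.14·(1/2)^(148.4/38.2) + 1.14·(1/2)^(74.2/38.2)
      = 0.077172 + 0.29661 ≈ 0.37378 g.

0.374 g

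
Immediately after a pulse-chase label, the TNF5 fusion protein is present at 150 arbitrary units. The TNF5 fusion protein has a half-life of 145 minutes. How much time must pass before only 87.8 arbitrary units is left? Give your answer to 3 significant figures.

Fraction remaining = 87.8/150 ≈ 0.58533.
n = log₂(150/87.8) = ln(1.7084)/ln 2 ≈ 0.77267 half-lives.
t = n × t½ = 0.77267 × 145 ≈ 112.04 minutes.

112 minutes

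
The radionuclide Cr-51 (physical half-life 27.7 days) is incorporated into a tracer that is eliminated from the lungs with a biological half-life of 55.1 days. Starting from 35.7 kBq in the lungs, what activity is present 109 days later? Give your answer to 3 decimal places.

1/t_eff = 1/t_phys + 1/t_biol = 1/27.7 + 1/55.1 = 0.05425 per day.
t_eff = 27.7 × 55.1 / (27.7 + 55.1) ≈ 18.433 days.
Remaining = 35.7 × (1/2)^(109/18.433) = 35.7 × (1/2)^5.9132 ≈ 0.59239 kBq.

0.592 kBq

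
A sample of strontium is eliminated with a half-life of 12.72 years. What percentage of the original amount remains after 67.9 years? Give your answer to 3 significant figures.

2.47%

n = 67.9/12.72 ≈ 5.3381 half-lives.
Fraction remaining = (1/2)^5.3381 ≈ 0.024722, i.e. 2.4722%.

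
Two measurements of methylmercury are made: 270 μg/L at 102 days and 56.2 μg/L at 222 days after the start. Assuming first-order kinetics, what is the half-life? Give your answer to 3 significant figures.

Over Δt = 222 − 102 = 120 days, the level fell by a factor of 270/56.2 ≈ 4.8043.
n = log₂(4.8043) ≈ 2.2643 half-lives, so t½ = 120/2.2643 ≈ 52.996 days.

53.0 days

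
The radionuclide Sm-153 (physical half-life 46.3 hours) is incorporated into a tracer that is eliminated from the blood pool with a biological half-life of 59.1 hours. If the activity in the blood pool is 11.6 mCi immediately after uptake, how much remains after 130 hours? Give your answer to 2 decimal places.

1/t_eff = 1/t_phys + 1/t_biol = 1/46.3 + 1/59.1 = 0.038519 per hour.
t_eff = 46.3 × 59.1 / (46.3 + 59.1) ≈ 25.961 hours.
Remaining = 11.6 × (1/2)^(130/25.961) = 11.6 × (1/2)^5.0074 ≈ 0.36064 mCi.

0.36 mCi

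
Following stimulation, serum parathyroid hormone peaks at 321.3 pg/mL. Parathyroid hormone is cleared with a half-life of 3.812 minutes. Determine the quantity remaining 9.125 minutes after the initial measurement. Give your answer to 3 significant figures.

Number of half-lives: n = 9.125/3.812 ≈ 2.3938.
Remaining = 321.3 × (1/2)^2.3938 = 321.3 × 0.19029 ≈ 61.139 pg/mL.

61.1 pg/mL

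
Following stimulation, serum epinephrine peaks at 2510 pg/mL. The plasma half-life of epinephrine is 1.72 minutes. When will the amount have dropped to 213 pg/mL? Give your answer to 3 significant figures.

6.12 minutes

Fraction remaining = 213/2510 ≈ 0.084861.
n = log₂(2510/213) = ln(11.784)/ln 2 ≈ 3.5588 half-lives.
t = n × t½ = 3.5588 × 1.72 ≈ 6.1211 minutes.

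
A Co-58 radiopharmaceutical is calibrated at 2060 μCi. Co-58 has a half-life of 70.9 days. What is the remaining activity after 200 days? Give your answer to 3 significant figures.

Number of half-lives: n = 200/70.9 ≈ 2.8209.
Remaining = 2060 × (1/2)^2.8209 = 2060 × 0.14152 ≈ 291.54 μCi.

292 μCi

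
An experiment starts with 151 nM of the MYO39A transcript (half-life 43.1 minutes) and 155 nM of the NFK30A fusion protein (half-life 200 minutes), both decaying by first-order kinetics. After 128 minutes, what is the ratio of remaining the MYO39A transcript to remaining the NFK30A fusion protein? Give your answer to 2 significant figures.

MYO39A transcript: 151 × (1/2)^(128/43.1) = 151 × (1/2)^2.9698 ≈ 19.274 nM.
NFK30A fusion protein: 155 × (1/2)^(128/200) = 155 × (1/2)^0.64 ≈ 99.466 nM.
Ratio ≈ 19.274 / 99.466 ≈ 0.19377.

0.19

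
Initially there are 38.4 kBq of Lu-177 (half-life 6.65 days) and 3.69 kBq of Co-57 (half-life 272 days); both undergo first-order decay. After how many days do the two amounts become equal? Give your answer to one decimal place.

23.0 days

Set 38.4·(1/2)^(t/6.65) = 3.69·(1/2)^(t/272).
Taking log₂: log₂(38.4/3.69) = t·(1/6.65 − 1/272).
log₂(10.407) = 3.3794; 1/6.65 − 1/272 = 0.1467.
t = 3.3794 / 0.1467 ≈ 23.036 days.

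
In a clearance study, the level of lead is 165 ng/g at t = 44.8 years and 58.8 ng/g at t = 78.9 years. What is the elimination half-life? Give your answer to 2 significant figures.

Over Δt = 78.9 − 44.8 = 34.1 years, the level fell by a factor of 165/58.8 ≈ 2.8061.
n = log₂(2.8061) ≈ 1.4886 half-lives, so t½ = 34.1/1.4886 ≈ 22.908 years.

23 years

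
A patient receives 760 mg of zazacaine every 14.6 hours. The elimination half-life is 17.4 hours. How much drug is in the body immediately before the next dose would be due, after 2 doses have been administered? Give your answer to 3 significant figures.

The 2 doses were given 29.2, 14.6 hours ago.
Total = 760·(1/2)^(29.2/17.4) + 760·(1/2)^(14.6/17.4)
      = 237.49 + 424.84 ≈ 662.33 mg.

662 mg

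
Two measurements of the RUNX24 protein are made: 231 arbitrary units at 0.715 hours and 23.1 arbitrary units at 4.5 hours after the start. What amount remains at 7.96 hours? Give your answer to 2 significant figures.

2.8 arbitrary units

Over Δt = 4.5 − 0.715 = 3.785 hours, the level fell by a factor of 231/23.1 ≈ 10.
n = log₂(10) ≈ 3.3219 half-lives, so t½ = 3.785/3.3219 ≈ 1.1394 hours.
From t = 4.5 to t = 7.96: 23.1 × (1/2)^((7.96−4.5)/1.1394) ≈ 2.815 arbitrary units.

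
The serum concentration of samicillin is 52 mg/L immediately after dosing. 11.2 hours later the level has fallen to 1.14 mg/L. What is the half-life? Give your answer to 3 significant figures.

A/A₀ = 1.14/52 ≈ 0.021923.
n = log₂(45.614) ≈ 5.5114 half-lives elapsed in 11.2 hours.
t½ = 11.2/5.5114 ≈ 2.0321 hours.

2.03 hours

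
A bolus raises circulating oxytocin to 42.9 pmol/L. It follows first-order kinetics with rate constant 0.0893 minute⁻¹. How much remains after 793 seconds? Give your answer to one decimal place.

t½ = ln 2 / k = 0.69315 / 0.0893 ≈ 7.762 minutes.
Convert the elapsed time: 793 seconds = 13.2167 minutes.
Number of half-lives: n = 13.2167/7.762 ≈ 1.7027.
Remaining = 42.9 × (1/2)^1.7027 = 42.9 × 0.3072 ≈ 13.179 pmol/L.

13.2 pmol/L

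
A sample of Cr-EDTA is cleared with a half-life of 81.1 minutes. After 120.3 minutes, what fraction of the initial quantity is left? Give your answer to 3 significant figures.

0.358

n = 120.3/81.1 ≈ 1.4834 half-lives.
Fraction remaining = (1/2)^1.4834 ≈ 0.35766.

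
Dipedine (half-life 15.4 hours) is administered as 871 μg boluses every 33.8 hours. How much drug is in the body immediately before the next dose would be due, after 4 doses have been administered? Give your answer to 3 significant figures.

243 μg

The 4 doses were given 135.2, 101.4, 67.6, 33.8 hours ago.
Total = 871·(1/2)^(135.2/15.4) + 871·(1/2)^(101.4/15.4) + 871·(1/2)^(67.6/15.4) + 871·(1/2)^(33.8/15.4)
      = 1.9825 + 9.0764 + 41.554 + 190.25 ≈ 242.86 μg.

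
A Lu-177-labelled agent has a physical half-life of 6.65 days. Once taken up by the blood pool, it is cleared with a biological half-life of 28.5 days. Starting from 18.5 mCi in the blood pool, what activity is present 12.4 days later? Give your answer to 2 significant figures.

3.8 mCi

1/t_eff = 1/t_phys + 1/t_biol = 1/6.65 + 1/28.5 = 0.18546 per day.
t_eff = 6.65 × 28.5 / (6.65 + 28.5) ≈ 5.3919 days.
Remaining = 18.5 × (1/2)^(12.4/5.3919) = 18.5 × (1/2)^2.2997 ≈ 3.7573 mCi.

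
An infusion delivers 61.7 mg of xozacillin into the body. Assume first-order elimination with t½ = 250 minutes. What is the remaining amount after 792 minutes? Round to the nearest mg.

7 mg

Number of half-lives: n = 792/250 ≈ 3.168.
Remaining = 61.7 × (1/2)^3.168 = 61.7 × 0.11126 ≈ 6.8647 mg.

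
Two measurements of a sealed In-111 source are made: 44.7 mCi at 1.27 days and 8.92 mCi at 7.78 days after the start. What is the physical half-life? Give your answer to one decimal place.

2.8 days

Over Δt = 7.78 − 1.27 = 6.51 days, the level fell by a factor of 44.7/8.92 ≈ 5.0112.
n = log₂(5.0112) ≈ 2.3252 half-lives, so t½ = 6.51/2.3252 ≈ 2.7998 days.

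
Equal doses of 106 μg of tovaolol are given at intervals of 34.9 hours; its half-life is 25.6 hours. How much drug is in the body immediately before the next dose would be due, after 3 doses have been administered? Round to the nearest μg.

63 μg

The 3 doses were given 104.7, 69.8, 34.9 hours ago.
Total = 106·(1/2)^(104.7/25.6) + 106·(1/2)^(69.8/25.6) + 106·(1/2)^(34.9/25.6)
      = 6.225 + 16.015 + 41.202 ≈ 63.442 μg.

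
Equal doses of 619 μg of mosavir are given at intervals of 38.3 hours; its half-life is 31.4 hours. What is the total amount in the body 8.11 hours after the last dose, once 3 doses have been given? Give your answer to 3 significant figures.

835 μg

The 3 doses were given 84.71, 46.41, 8.11 hours ago.
Total = 619·(1/2)^(84.71/31.4) + 619·(1/2)^(46.41/31.4) + 619·(1/2)^(8.11/31.4)
      = 95.407 + 222.21 + 517.54 ≈ 835.15 μg.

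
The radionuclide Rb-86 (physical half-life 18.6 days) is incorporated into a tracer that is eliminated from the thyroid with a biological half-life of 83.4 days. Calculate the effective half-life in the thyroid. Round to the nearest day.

1/t_eff = 1/t_phys + 1/t_biol = 1/18.6 + 1/83.4 = 0.065754 per day.
t_eff = 18.6 × 83.4 / (18.6 + 83.4) ≈ 15.208 days.

15 days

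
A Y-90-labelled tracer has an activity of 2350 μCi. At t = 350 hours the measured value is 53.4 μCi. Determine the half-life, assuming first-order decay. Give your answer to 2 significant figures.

A/A₀ = 53.4/2350 ≈ 0.022723.
n = log₂(44.007) ≈ 5.4597 half-lives elapsed in 350 hours.
t½ = 350/5.4597 ≈ 64.106 hours.

64 hours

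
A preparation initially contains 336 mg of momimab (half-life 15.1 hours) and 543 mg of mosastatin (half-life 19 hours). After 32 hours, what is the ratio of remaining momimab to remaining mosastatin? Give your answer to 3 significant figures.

momimab: 336 × (1/2)^(32/15.1) = 336 × (1/2)^2.1192 ≈ 77.338 mg.
mosastatin: 543 × (1/2)^(32/19) = 543 × (1/2)^1.6842 ≈ 168.97 mg.
Ratio ≈ 77.338 / 168.97 ≈ 0.45771.

0.458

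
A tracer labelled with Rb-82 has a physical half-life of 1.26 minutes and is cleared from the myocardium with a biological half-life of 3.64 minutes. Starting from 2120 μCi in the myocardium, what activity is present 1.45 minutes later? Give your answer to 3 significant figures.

724 μCi

1/t_eff = 1/t_phys + 1/t_biol = 1/1.26 + 1/3.64 = 1.0684 per minute.
t_eff = 1.26 × 3.64 / (1.26 + 3.64) ≈ 0.936 minutes.
Remaining = 2120 × (1/2)^(1.45/0.936) = 2120 × (1/2)^1.5491 ≈ 724.43 μCi.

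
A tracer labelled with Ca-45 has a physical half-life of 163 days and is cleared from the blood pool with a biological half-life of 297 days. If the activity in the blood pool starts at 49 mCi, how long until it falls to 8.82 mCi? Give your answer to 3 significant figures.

1/t_eff = 1/t_phys + 1/t_biol = 1/163 + 1/297 = 0.009502 per day.
t_eff = 163 × 297 / (163 + 297) ≈ 105.24 days.
n = log₂(49/8.82) ≈ 2.4739; t = 2.4739 × 105.24 ≈ 260.36 days.

260 days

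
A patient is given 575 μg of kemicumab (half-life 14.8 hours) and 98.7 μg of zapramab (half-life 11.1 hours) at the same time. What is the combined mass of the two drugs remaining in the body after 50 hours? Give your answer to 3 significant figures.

kemicumab: 575 × (1/2)^(50/14.8) = 575 × (1/2)^3.3784 ≈ 55.294 μg.
zapramab: 98.7 × (1/2)^(50/11.1) = 98.7 × (1/2)^4.5045 ≈ 4.3484 μg.
Total = 55.294 + 4.3484 ≈ 59.642 μg.

59.6 μg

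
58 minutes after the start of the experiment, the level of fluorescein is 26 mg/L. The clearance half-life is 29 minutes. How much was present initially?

Number of half-lives elapsed: n = 58/29 ≈ 2.
A₀ = A × 2^n = 26 × 2^2 = 26 × 4 ≈ 104 mg/L.

104 mg/L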